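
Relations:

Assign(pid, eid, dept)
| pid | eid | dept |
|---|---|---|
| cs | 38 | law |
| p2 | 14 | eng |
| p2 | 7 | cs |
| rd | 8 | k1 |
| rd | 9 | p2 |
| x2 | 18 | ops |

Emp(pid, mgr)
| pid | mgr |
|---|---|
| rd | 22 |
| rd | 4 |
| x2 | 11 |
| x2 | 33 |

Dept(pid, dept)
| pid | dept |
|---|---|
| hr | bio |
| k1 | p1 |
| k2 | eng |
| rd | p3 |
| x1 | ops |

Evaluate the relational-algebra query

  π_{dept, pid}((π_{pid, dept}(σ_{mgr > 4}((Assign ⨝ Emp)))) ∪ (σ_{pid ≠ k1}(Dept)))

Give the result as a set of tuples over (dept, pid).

Natural join on pid: {(rd, 8, k1, 22), (rd, 8, k1, 4), (rd, 9, p2, 22), (rd, 9, p2, 4), (x2, 18, ops, 11), (x2, 18, ops, 33)}
Apply σ_{mgr > 4}; surviving tuples: {(rd, 8, k1, 22), (rd, 9, p2, 22), (x2, 18, ops, 11), (x2, 18, ops, 33)}
Keep only column(s) pid, dept (1 duplicate(s) eliminated): {(rd, k1), (rd, p2), (x2, ops)}
Apply σ_{pid ≠ k1}; surviving tuples: {(hr, bio), (k2, eng), (rd, p3), (x1, ops)}
Taking the union: {(hr, bio), (k2, eng), (rd, k1), (rd, p2), (rd, p3), (x1, ops), (x2, ops)}
Keep only column(s) dept, pid: {(bio, hr), (eng, k2), (k1, rd), (ops, x1), (ops, x2), (p2, rd), (p3, rd)}

{(bio, hr), (eng, k2), (k1, rd), (ops, x1), (ops, x2), (p2, rd), (p3, rd)}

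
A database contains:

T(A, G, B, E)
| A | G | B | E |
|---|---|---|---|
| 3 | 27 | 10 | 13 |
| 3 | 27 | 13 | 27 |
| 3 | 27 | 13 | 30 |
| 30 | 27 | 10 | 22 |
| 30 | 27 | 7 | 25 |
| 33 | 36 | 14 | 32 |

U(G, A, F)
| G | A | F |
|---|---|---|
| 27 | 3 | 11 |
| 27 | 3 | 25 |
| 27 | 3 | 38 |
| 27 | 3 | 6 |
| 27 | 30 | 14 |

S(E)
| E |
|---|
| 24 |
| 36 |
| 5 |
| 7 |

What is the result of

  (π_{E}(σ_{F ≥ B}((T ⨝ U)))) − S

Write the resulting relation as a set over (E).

T ⋈ U (natural join on A, G): {(3, 27, 10, 13, 11), (3, 27, 10, 13, 25), (3, 27, 10, 13, 38), (3, 27, 10, 13, 6), (3, 27, 13, 27, 11), (3, 27, 13, 27, 25), (3, 27, 13, 27, 38), (3, 27, 13, 27, 6), (3, 27, 13, 30, 11), (3, 27, 13, 30, 25), (3, 27, 13, 30, 38), (3, 27, 13, 30, 6), (30, 27, 10, 22, 14), (30, 27, 7, 25, 14)}
Apply σ_{F ≥ B}; surviving tuples: {(3, 27, 10, 13, 11), (3, 27, 10, 13, 25), (3, 27, 10, 13, 38), (3, 27, 13, 27, 25), (3, 27, 13, 27, 38), (3, 27, 13, 30, 25), (3, 27, 13, 30, 38), (30, 27, 10, 22, 14), (30, 27, 7, 25, 14)}
Keep only column(s) E (4 duplicate(s) eliminated): {13, 22, 25, 27, 30}
Set difference of the two operands is {13, 22, 25, 27, 30}.

{13, 22, 25, 27, 30}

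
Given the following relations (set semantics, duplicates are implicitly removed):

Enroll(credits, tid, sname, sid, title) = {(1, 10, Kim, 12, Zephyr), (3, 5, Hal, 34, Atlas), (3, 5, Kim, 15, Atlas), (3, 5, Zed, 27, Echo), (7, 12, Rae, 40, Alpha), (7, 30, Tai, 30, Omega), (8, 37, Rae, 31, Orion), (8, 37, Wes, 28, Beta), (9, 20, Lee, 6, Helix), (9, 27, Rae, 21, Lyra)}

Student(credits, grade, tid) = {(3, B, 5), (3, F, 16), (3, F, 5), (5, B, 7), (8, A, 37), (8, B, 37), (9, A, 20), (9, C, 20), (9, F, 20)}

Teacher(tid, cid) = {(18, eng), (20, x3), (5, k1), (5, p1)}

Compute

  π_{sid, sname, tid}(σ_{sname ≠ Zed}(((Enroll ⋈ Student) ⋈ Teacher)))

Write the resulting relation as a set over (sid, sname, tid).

{(15, Kim, 5), (34, Hal, 5), (6, Lee, 20)}

Joining Enroll and Student on credits, tid yields {(3, 5, Hal, 34, Atlas, B), (3, 5, Hal, 34, Atlas, F), (3, 5, Kim, 15, Atlas, B), (3, 5, Kim, 15, Atlas, F), (3, 5, Zed, 27, Echo, B), (3, 5, Zed, 27, Echo, F), (8, 37, Rae, 31, Orion, A), (8, 37, Rae, 31, Orion, B), (8, 37, Wes, 28, Beta, A), (8, 37, Wes, 28, Beta, B), (9, 20, Lee, 6, Helix, A), (9, 20, Lee, 6, Helix, C), (9, 20, Lee, 6, Helix, F)}.
Joining (Enroll ⋈ Student) and Teacher on tid yields {(3, 5, Hal, 34, Atlas, B, k1), (3, 5, Hal, 34, Atlas, B, p1), (3, 5, Hal, 34, Atlas, F, k1), (3, 5, Hal, 34, Atlas, F, p1), (3, 5, Kim, 15, Atlas, B, k1), (3, 5, Kim, 15, Atlas, B, p1), (3, 5, Kim, 15, Atlas, F, k1), (3, 5, Kim, 15, Atlas, F, p1), (3, 5, Zed, 27, Echo, B, k1), (3, 5, Zed, 27, Echo, B, p1), (3, 5, Zed, 27, Echo, F, k1), (3, 5, Zed, 27, Echo, F, p1), (9, 20, Lee, 6, Helix, A, x3), (9, 20, Lee, 6, Helix, C, x3), (9, 20, Lee, 6, Helix, F, x3)}.
σ[sname ≠ Zed]: keep tuples satisfying sname ≠ Zed → {(3, 5, Hal, 34, Atlas, B, k1), (3, 5, Hal, 34, Atlas, B, p1), (3, 5, Hal, 34, Atlas, F, k1), (3, 5, Hal, 34, Atlas, F, p1), (3, 5, Kim, 15, Atlas, B, k1), (3, 5, Kim, 15, Atlas, B, p1), (3, 5, Kim, 15, Atlas, F, k1), (3, 5, Kim, 15, Atlas, F, p1), (9, 20, Lee, 6, Helix, A, x3), (9, 20, Lee, 6, Helix, C, x3), (9, 20, Lee, 6, Helix, F, x3)}
Keep only column(s) sid, sname, tid (8 duplicate(s) eliminated): {(15, Kim, 5), (34, Hal, 5), (6, Lee, 20)}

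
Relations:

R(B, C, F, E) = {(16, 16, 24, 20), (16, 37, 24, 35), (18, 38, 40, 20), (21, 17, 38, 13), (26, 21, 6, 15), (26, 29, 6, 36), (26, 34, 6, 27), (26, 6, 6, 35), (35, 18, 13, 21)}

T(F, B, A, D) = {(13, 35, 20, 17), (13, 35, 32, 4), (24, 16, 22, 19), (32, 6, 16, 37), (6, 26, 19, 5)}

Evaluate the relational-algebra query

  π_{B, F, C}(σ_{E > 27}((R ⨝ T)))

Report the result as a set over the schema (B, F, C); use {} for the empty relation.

{(16, 24, 37), (26, 6, 29), (26, 6, 6)}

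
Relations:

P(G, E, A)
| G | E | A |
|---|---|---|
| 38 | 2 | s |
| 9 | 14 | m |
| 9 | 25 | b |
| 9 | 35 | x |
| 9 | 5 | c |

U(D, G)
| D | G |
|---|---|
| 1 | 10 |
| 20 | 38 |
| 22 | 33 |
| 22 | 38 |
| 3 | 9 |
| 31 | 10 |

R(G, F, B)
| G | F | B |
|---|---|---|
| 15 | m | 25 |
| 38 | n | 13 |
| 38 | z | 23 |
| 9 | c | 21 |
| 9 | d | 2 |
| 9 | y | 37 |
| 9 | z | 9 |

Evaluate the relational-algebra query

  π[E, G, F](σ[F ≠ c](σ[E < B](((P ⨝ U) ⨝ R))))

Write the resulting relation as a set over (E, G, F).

{(14, 9, y), (2, 38, n), (2, 38, z), (25, 9, y), (35, 9, y), (5, 9, y), (5, 9, z)}

Natural join on G: {(38, 2, s, 20), (38, 2, s, 22), (9, 14, m, 3), (9, 25, b, 3), (9, 35, x, 3), (9, 5, c, 3)}
Natural join on G: {(38, 2, s, 20, n, 13), (38, 2, s, 20, z, 23), (38, 2, s, 22, n, 13), (38, 2, s, 22, z, 23), (9, 14, m, 3, c, 21), (9, 14, m, 3, d, 2), (9, 14, m, 3, y, 37), (9, 14, m, 3, z, 9), (9, 25, b, 3, c, 21), (9, 25, b, 3, d, 2), (9, 25, b, 3, y, 37), (9, 25, b, 3, z, 9), (9, 35, x, 3, c, 21), (9, 35, x, 3, d, 2), (9, 35, x, 3, y, 37), (9, 35, x, 3, z, 9), (9, 5, c, 3, c, 21), (9, 5, c, 3, d, 2), (9, 5, c, 3, y, 37), (9, 5, c, 3, z, 9)}
Selection E < B: {(38, 2, s, 20, n, 13), (38, 2, s, 20, z, 23), (38, 2, s, 22, n, 13), (38, 2, s, 22, z, 23), (9, 14, m, 3, c, 21), (9, 14, m, 3, y, 37), (9, 25, b, 3, y, 37), (9, 35, x, 3, y, 37), (9, 5, c, 3, c, 21), (9, 5, c, 3, y, 37), (9, 5, c, 3, z, 9)}
Selection F ≠ c: {(38, 2, s, 20, n, 13), (38, 2, s, 20, z, 23), (38, 2, s, 22, n, 13), (38, 2, s, 22, z, 23), (9, 14, m, 3, y, 37), (9, 25, b, 3, y, 37), (9, 35, x, 3, y, 37), (9, 5, c, 3, y, 37), (9, 5, c, 3, z, 9)}
Keep only column(s) E, G, F (2 duplicate(s) eliminated): {(14, 9, y), (2, 38, n), (2, 38, z), (25, 9, y), (35, 9, y), (5, 9, y), (5, 9, z)}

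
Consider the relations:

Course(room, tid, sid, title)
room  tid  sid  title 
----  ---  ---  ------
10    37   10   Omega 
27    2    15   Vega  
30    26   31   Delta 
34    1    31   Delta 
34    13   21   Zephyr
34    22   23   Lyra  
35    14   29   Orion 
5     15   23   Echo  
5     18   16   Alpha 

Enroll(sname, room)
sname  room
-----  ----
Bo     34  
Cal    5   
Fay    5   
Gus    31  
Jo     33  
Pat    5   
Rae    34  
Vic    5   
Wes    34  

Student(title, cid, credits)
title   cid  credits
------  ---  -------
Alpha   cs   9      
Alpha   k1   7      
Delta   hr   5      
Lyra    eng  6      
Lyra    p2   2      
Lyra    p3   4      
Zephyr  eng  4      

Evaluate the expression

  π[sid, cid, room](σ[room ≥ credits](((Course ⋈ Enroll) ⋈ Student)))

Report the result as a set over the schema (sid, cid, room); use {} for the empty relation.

{(21, eng, 34), (23, eng, 34), (23, p2, 34), (23, p3, 34), (31, hr, 34)}

Natural join on room: {(34, 1, 31, Delta, Bo), (34, 1, 31, Delta, Rae), (34, 1, 31, Delta, Wes), (34, 13, 21, Zephyr, Bo), (34, 13, 21, Zephyr, Rae), (34, 13, 21, Zephyr, Wes), (34, 22, 23, Lyra, Bo), (34, 22, 23, Lyra, Rae), (34, 22, 23, Lyra, Wes), (5, 15, 23, Echo, Cal), (5, 15, 23, Echo, Fay), (5, 15, 23, Echo, Pat), (5, 15, 23, Echo, Vic), (5, 18, 16, Alpha, Cal), (5, 18, 16, Alpha, Fay), (5, 18, 16, Alpha, Pat), (5, 18, 16, Alpha, Vic)}
Natural join on title: {(34, 1, 31, Delta, Bo, hr, 5), (34, 1, 31, Delta, Rae, hr, 5), (34, 1, 31, Delta, Wes, hr, 5), (34, 13, 21, Zephyr, Bo, eng, 4), (34, 13, 21, Zephyr, Rae, eng, 4), (34, 13, 21, Zephyr, Wes, eng, 4), (34, 22, 23, Lyra, Bo, eng, 6), (34, 22, 23, Lyra, Bo, p2, 2), (34, 22, 23, Lyra, Bo, p3, 4), (34, 22, 23, Lyra, Rae, eng, 6), (34, 22, 23, Lyra, Rae, p2, 2), (34, 22, 23, Lyra, Rae, p3, 4), (34, 22, 23, Lyra, Wes, eng, 6), (34, 22, 23, Lyra, Wes, p2, 2), (34, 22, 23, Lyra, Wes, p3, 4), (5, 18, 16, Alpha, Cal, cs, 9), (5, 18, 16, Alpha, Cal, k1, 7), (5, 18, 16, Alpha, Fay, cs, 9), (5, 18, 16, Alpha, Fay, k1, 7), (5, 18, 16, Alpha, Pat, cs, 9), (5, 18, 16, Alpha, Pat, k1, 7), (5, 18, 16, Alpha, Vic, cs, 9), (5, 18, 16, Alpha, Vic, k1, 7)}
σ[room ≥ credits]: keep tuples satisfying room ≥ credits → {(34, 1, 31, Delta, Bo, hr, 5), (34, 1, 31, Delta, Rae, hr, 5), (34, 1, 31, Delta, Wes, hr, 5), (34, 13, 21, Zephyr, Bo, eng, 4), (34, 13, 21, Zephyr, Rae, eng, 4), (34, 13, 21, Zephyr, Wes, eng, 4), (34, 22, 23, Lyra, Bo, eng, 6), (34, 22, 23, Lyra, Bo, p2, 2), (34, 22, 23, Lyra, Bo, p3, 4), (34, 22, 23, Lyra, Rae, eng, 6), (34, 22, 23, Lyra, Rae, p2, 2), (34, 22, 23, Lyra, Rae, p3, 4), (34, 22, 23, Lyra, Wes, eng, 6), (34, 22, 23, Lyra, Wes, p2, 2), (34, 22, 23, Lyra, Wes, p3, 4)}
Projecting to sid, cid, room (10 duplicate(s) eliminated): {(21, eng, 34), (23, eng, 34), (23, p2, 34), (23, p3, 34), (31, hr, 34)}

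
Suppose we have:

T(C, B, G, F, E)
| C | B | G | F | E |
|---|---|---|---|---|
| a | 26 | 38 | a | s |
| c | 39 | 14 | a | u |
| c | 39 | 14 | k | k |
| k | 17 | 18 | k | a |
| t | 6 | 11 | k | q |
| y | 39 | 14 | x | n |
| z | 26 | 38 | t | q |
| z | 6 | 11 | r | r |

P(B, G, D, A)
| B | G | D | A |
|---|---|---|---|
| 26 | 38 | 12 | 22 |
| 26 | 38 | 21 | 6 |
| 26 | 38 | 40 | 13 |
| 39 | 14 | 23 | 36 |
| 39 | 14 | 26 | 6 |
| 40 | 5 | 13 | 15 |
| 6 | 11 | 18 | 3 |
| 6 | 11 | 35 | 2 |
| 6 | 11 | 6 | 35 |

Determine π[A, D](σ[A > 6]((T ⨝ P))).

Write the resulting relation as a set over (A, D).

{(13, 40), (22, 12), (35, 6), (36, 23)}

Joining T and P on B, G yields {(a, 26, 38, a, s, 12, 22), (a, 26, 38, a, s, 21, 6), (a, 26, 38, a, s, 40, 13), (c, 39, 14, a, u, 23, 36), (c, 39, 14, a, u, 26, 6), (c, 39, 14, k, k, 23, 36), (c, 39, 14, k, k, 26, 6), (t, 6, 11, k, q, 18, 3), (t, 6, 11, k, q, 35, 2), (t, 6, 11, k, q, 6, 35), (y, 39, 14, x, n, 23, 36), (y, 39, 14, x, n, 26, 6), (z, 26, 38, t, q, 12, 22), (z, 26, 38, t, q, 21, 6), (z, 26, 38, t, q, 40, 13), (z, 6, 11, r, r, 18, 3), (z, 6, 11, r, r, 35, 2), (z, 6, 11, r, r, 6, 35)}.
Filtering on A > 6 leaves {(a, 26, 38, a, s, 12, 22), (a, 26, 38, a, s, 40, 13), (c, 39, 14, a, u, 23, 36), (c, 39, 14, k, k, 23, 36), (t, 6, 11, k, q, 6, 35), (y, 39, 14, x, n, 23, 36), (z, 26, 38, t, q, 12, 22), (z, 26, 38, t, q, 40, 13), (z, 6, 11, r, r, 6, 35)}.
π[A, D]: project onto (A, D) (5 duplicate(s) eliminated) → {(13, 40), (22, 12), (35, 6), (36, 23)}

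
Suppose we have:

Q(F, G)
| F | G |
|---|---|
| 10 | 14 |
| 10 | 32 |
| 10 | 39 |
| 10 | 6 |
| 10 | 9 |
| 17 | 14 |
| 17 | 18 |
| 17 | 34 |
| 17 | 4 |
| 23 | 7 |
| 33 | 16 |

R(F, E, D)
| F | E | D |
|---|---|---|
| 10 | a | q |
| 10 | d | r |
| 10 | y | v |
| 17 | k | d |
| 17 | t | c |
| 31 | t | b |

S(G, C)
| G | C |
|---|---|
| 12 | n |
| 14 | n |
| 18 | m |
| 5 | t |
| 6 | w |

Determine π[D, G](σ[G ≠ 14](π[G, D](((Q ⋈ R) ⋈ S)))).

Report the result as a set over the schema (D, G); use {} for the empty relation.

{(c, 18), (d, 18), (q, 6), (r, 6), (v, 6)}

Joining Q and R on F yields {(10, 14, a, q), (10, 14, d, r), (10, 14, y, v), (10, 32, a, q), (10, 32, d, r), (10, 32, y, v), (10, 39, a, q), (10, 39, d, r), (10, 39, y, v), (10, 6, a, q), (10, 6, d, r), (10, 6, y, v), (10, 9, a, q), (10, 9, d, r), (10, 9, y, v), (17, 14, k, d), (17, 14, t, c), (17, 18, k, d), (17, 18, t, c), (17, 34, k, d), (17, 34, t, c), (17, 4, k, d), (17, 4, t, c)}.
Joining (Q ⋈ R) and S on G yields {(10, 14, a, q, n), (10, 14, d, r, n), (10, 14, y, v, n), (10, 6, a, q, w), (10, 6, d, r, w), (10, 6, y, v, w), (17, 14, k, d, n), (17, 14, t, c, n), (17, 18, k, d, m), (17, 18, t, c, m)}.
Keep only column(s) G, D: {(14, c), (14, d), (14, q), (14, r), (14, v), (18, c), (18, d), (6, q), (6, r), (6, v)}
σ[G ≠ 14]: keep tuples satisfying G ≠ 14 → {(18, c), (18, d), (6, q), (6, r), (6, v)}
Keep only column(s) D, G: {(c, 18), (d, 18), (q, 6), (r, 6), (v, 6)}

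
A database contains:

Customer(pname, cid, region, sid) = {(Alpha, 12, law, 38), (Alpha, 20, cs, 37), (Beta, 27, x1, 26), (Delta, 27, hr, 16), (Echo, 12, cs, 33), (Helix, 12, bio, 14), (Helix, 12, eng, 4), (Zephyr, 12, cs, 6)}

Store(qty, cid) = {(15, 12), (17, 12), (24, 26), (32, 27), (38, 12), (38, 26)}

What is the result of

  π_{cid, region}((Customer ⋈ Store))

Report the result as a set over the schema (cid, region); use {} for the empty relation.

Joining Customer and Store on cid yields {(Alpha, 12, law, 38, 15), (Alpha, 12, law, 38, 17), (Alpha, 12, law, 38, 38), (Beta, 27, x1, 26, 32), (Delta, 27, hr, 16, 32), (Echo, 12, cs, 33, 15), (Echo, 12, cs, 33, 17), (Echo, 12, cs, 33, 38), (Helix, 12, bio, 14, 15), (Helix, 12, bio, 14, 17), (Helix, 12, bio, 14, 38), (Helix, 12, eng, 4, 15), (Helix, 12, eng, 4, 17), (Helix, 12, eng, 4, 38), (Zephyr, 12, cs, 6, 15), (Zephyr, 12, cs, 6, 17), (Zephyr, 12, cs, 6, 38)}.
π[cid, region]: project onto (cid, region) (11 duplicate(s) eliminated) → {(12, bio), (12, cs), (12, eng), (12, law), (27, hr), (27, x1)}

{(12, bio), (12, cs), (12, eng), (12, law), (27, hr), (27, x1)}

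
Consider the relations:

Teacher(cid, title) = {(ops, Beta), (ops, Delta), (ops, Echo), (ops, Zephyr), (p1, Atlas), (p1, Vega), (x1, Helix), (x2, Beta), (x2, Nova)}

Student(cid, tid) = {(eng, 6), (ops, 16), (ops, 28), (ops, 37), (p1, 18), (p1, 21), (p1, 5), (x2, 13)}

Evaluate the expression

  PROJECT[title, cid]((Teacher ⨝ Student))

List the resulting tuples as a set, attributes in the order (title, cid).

Natural join on cid: {(ops, Beta, 16), (ops, Beta, 28), (ops, Beta, 37), (ops, Delta, 16), (ops, Delta, 28), (ops, Delta, 37), (ops, Echo, 16), (ops, Echo, 28), (ops, Echo, 37), (ops, Zephyr, 16), (ops, Zephyr, 28), (ops, Zephyr, 37), (p1, Atlas, 18), (p1, Atlas, 21), (p1, Atlas, 5), (p1, Vega, 18), (p1, Vega, 21), (p1, Vega, 5), (x2, Beta, 13), (x2, Nova, 13)}
π[title, cid]: project onto (title, cid) (12 duplicate(s) eliminated) → {(Atlas, p1), (Beta, ops), (Beta, x2), (Delta, ops), (Echo, ops), (Nova, x2), (Vega, p1), (Zephyr, ops)}

{(Atlas, p1), (Beta, ops), (Beta, x2), (Delta, ops), (Echo, ops), (Nova, x2), (Vega, p1), (Zephyr, ops)}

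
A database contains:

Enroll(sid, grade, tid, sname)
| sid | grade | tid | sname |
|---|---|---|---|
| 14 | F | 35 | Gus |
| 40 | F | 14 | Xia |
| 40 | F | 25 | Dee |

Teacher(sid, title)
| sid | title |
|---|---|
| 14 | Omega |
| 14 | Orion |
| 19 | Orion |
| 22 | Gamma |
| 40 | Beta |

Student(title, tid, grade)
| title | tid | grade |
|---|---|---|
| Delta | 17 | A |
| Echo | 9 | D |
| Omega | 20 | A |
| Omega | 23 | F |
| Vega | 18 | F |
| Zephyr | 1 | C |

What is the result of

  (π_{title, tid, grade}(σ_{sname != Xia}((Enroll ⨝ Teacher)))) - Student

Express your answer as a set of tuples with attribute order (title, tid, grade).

Natural join on sid: {(14, F, 35, Gus, Omega), (14, F, 35, Gus, Orion), (40, F, 14, Xia, Beta), (40, F, 25, Dee, Beta)}
Apply σ_{sname != Xia}; surviving tuples: {(14, F, 35, Gus, Omega), (14, F, 35, Gus, Orion), (40, F, 25, Dee, Beta)}
Keep only column(s) title, tid, grade: {(Beta, 25, F), (Omega, 35, F), (Orion, 35, F)}
Taking the difference: {(Beta, 25, F), (Omega, 35, F), (Orion, 35, F)}

{(Beta, 25, F), (Omega, 35, F), (Orion, 35, F)}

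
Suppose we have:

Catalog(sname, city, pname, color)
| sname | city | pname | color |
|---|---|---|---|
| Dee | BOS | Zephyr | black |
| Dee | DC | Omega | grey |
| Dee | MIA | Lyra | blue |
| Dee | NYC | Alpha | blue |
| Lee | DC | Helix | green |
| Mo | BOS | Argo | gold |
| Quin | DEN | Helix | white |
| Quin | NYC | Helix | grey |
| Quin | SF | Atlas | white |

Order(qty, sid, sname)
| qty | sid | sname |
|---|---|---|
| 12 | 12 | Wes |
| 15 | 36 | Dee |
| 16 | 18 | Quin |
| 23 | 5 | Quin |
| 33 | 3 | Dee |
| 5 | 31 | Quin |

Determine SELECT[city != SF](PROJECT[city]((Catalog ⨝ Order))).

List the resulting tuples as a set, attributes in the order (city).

{BOS, DC, DEN, MIA, NYC}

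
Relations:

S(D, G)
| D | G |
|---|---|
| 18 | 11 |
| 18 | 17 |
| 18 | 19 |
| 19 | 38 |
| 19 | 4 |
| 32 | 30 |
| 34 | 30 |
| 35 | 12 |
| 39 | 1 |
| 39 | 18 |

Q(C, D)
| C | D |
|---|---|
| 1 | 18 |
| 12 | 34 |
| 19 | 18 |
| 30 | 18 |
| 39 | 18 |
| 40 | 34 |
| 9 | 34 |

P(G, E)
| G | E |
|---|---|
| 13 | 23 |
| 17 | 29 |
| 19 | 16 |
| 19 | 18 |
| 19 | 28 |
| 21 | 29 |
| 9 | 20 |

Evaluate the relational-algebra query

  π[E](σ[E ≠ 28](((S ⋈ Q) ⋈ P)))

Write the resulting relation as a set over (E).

{16, 18, 29}

Joining S and Q on D yields {(18, 11, 1), (18, 11, 19), (18, 11, 30), (18, 11, 39), (18, 17, 1), (18, 17, 19), (18, 17, 30), (18, 17, 39), (18, 19, 1), (18, 19, 19), (18, 19, 30), (18, 19, 39), (34, 30, 12), (34, 30, 40), (34, 30, 9)}.
Joining (S ⋈ Q) and P on G yields {(18, 17, 1, 29), (18, 17, 19, 29), (18, 17, 30, 29), (18, 17, 39, 29), (18, 19, 1, 16), (18, 19, 1, 18), (18, 19, 1, 28), (18, 19, 19, 16), (18, 19, 19, 18), (18, 19, 19, 28), (18, 19, 30, 16), (18, 19, 30, 18), (18, 19, 30, 28), (18, 19, 39, 16), (18, 19, 39, 18), (18, 19, 39, 28)}.
Selection E ≠ 28: {(18, 17, 1, 29), (18, 17, 19, 29), (18, 17, 30, 29), (18, 17, 39, 29), (18, 19, 1, 16), (18, 19, 1, 18), (18, 19, 19, 16), (18, 19, 19, 18), (18, 19, 30, 16), (18, 19, 30, 18), (18, 19, 39, 16), (18, 19, 39, 18)}
Projecting to E (9 duplicate(s) eliminated): {16, 18, 29}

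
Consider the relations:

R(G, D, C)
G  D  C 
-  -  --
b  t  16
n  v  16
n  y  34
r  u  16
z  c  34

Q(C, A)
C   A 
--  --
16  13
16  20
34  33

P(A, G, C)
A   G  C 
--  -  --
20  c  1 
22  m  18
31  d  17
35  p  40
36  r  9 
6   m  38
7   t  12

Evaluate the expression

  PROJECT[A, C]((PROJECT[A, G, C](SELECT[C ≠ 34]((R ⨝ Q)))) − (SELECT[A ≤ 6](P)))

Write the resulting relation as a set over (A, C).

R ⋈ Q (natural join on C): {(b, t, 16, 13), (b, t, 16, 20), (n, v, 16, 13), (n, v, 16, 20), (n, y, 34, 33), (r, u, 16, 13), (r, u, 16, 20), (z, c, 34, 33)}
Selection C ≠ 34: {(b, t, 16, 13), (b, t, 16, 20), (n, v, 16, 13), (n, v, 16, 20), (r, u, 16, 13), (r, u, 16, 20)}
Keep only column(s) A, G, C: {(13, b, 16), (13, n, 16), (13, r, 16), (20, b, 16), (20, n, 16), (20, r, 16)}
Selection A ≤ 6: {(6, m, 38)}
Set difference of the two operands is {(13, b, 16), (13, n, 16), (13, r, 16), (20, b, 16), (20, n, 16), (20, r, 16)}.
Keep only column(s) A, C (4 duplicate(s) eliminated): {(13, 16), (20, 16)}

{(13, 16), (20, 16)}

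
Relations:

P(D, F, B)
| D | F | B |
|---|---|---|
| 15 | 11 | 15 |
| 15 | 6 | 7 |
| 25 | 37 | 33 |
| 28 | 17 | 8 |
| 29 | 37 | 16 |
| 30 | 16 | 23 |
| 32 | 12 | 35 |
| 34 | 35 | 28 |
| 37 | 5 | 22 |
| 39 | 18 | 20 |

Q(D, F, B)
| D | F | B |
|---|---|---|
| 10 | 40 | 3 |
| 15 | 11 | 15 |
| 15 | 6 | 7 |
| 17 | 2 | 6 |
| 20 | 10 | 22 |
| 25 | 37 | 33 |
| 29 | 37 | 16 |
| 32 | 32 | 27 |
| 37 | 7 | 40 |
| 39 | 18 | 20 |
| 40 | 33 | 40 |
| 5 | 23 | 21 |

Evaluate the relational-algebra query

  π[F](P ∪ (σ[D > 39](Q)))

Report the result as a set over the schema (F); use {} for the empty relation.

Selection D > 39: {(40, 33, 40)}
Union: {(15, 11, 15), (15, 6, 7), (25, 37, 33), (28, 17, 8), (29, 37, 16), (30, 16, 23), (32, 12, 35), (34, 35, 28), (37, 5, 22), (39, 18, 20)} with {(40, 33, 40)} → {(15, 11, 15), (15, 6, 7), (25, 37, 33), (28, 17, 8), (29, 37, 16), (30, 16, 23), (32, 12, 35), (34, 35, 28), (37, 5, 22), (39, 18, 20), (40, 33, 40)}
Projecting to F (1 duplicate(s) eliminated): {11, 12, 16, 17, 18, 33, 35, 37, 5, 6}

{11, 12, 16, 17, 18, 33, 35, 37, 5, 6}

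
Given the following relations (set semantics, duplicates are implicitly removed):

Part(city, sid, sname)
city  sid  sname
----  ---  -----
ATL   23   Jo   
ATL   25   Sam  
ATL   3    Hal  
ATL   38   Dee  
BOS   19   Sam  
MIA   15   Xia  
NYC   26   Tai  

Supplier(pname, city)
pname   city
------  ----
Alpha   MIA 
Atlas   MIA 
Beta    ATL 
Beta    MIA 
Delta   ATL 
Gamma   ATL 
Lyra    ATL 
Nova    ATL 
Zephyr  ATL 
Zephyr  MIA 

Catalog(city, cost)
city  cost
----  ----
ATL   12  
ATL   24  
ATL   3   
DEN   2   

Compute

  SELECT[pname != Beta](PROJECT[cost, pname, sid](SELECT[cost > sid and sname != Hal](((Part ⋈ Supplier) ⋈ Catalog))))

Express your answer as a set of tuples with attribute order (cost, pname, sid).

{(24, Delta, 23), (24, Gamma, 23), (24, Lyra, 23), (24, Nova, 23), (24, Zephyr, 23)}

Part ⋈ Supplier (natural join on city): {(ATL, 23, Jo, Beta), (ATL, 23, Jo, Delta), (ATL, 23, Jo, Gamma), (ATL, 23, Jo, Lyra), (ATL, 23, Jo, Nova), (ATL, 23, Jo, Zephyr), (ATL, 25, Sam, Beta), (ATL, 25, Sam, Delta), (ATL, 25, Sam, Gamma), (ATL, 25, Sam, Lyra), (ATL, 25, Sam, Nova), (ATL, 25, Sam, Zephyr), (ATL, 3, Hal, Beta), (ATL, 3, Hal, Delta), (ATL, 3, Hal, Gamma), (ATL, 3, Hal, Lyra), (ATL, 3, Hal, Nova), (ATL, 3, Hal, Zephyr), (ATL, 38, Dee, Beta), (ATL, 38, Dee, Delta), (ATL, 38, Dee, Gamma), (ATL, 38, Dee, Lyra), (ATL, 38, Dee, Nova), (ATL, 38, Dee, Zephyr), (MIA, 15, Xia, Alpha), (MIA, 15, Xia, Atlas), (MIA, 15, Xia, Beta), (MIA, 15, Xia, Zephyr)}
(Part ⋈ Supplier) ⋈ Catalog (natural join on city): {(ATL, 23, Jo, Beta, 12), (ATL, 23, Jo, Beta, 24), (ATL, 23, Jo, Beta, 3), (ATL, 23, Jo, Delta, 12), (ATL, 23, Jo, Delta, 24), (ATL, 23, Jo, Delta, 3), (ATL, 23, Jo, Gamma, 12), (ATL, 23, Jo, Gamma, 24), (ATL, 23, Jo, Gamma, 3), (ATL, 23, Jo, Lyra, 12), (ATL, 23, Jo, Lyra, 24), (ATL, 23, Jo, Lyra, 3), (ATL, 23, Jo, Nova, 12), (ATL, 23, Jo, Nova, 24), (ATL, 23, Jo, Nova, 3), (ATL, 23, Jo, Zephyr, 12), (ATL, 23, Jo, Zephyr, 24), (ATL, 23, Jo, Zephyr, 3), (ATL, 25, Sam, Beta, 12), (ATL, 25, Sam, Beta, 24), (ATL, 25, Sam, Beta, 3), (ATL, 25, Sam, Delta, 12), (ATL, 25, Sam, Delta, 24), (ATL, 25, Sam, Delta, 3), (ATL, 25, Sam, Gamma, 12), (ATL, 25, Sam, Gamma, 24), (ATL, 25, Sam, Gamma, 3), (ATL, 25, Sam, Lyra, 12), (ATL, 25, Sam, Lyra, 24), (ATL, 25, Sam, Lyra, 3), (ATL, 25, Sam, Nova, 12), (ATL, 25, Sam, Nova, 24), (ATL, 25, Sam, Nova, 3), (ATL, 25, Sam, Zephyr, 12), (ATL, 25, Sam, Zephyr, 24), (ATL, 25, Sam, Zephyr, 3), (ATL, 3, Hal, Beta, 12), (ATL, 3, Hal, Beta, 24), (ATL, 3, Hal, Beta, 3), (ATL, 3, Hal, Delta, 12), (ATL, 3, Hal, Delta, 24), (ATL, 3, Hal, Delta, 3), (ATL, 3, Hal, Gamma, 12), (ATL, 3, Hal, Gamma, 24), (ATL, 3, Hal, Gamma, 3), (ATL, 3, Hal, Lyra, 12), (ATL, 3, Hal, Lyra, 24), (ATL, 3, Hal, Lyra, 3), (ATL, 3, Hal, Nova, 12), (ATL, 3, Hal, Nova, 24), (ATL, 3, Hal, Nova, 3), (ATL, 3, Hal, Zephyr, 12), (ATL, 3, Hal, Zephyr, 24), (ATL, 3, Hal, Zephyr, 3), (ATL, 38, Dee, Beta, 12), (ATL, 38, Dee, Beta, 24), (ATL, 38, Dee, Beta, 3), (ATL, 38, Dee, Delta, 12), (ATL, 38, Dee, Delta, 24), (ATL, 38, Dee, Delta, 3), (ATL, 38, Dee, Gamma, 12), (ATL, 38, Dee, Gamma, 24), (ATL, 38, Dee, Gamma, 3), (ATL, 38, Dee, Lyra, 12), (ATL, 38, Dee, Lyra, 24), (ATL, 38, Dee, Lyra, 3), (ATL, 38, Dee, Nova, 12), (ATL, 38, Dee, Nova, 24), (ATL, 38, Dee, Nova, 3), (ATL, 38, Dee, Zephyr, 12), (ATL, 38, Dee, Zephyr, 24), (ATL, 38, Dee, Zephyr, 3)}
Selection cost > sid and sname != Hal: {(ATL, 23, Jo, Beta, 24), (ATL, 23, Jo, Delta, 24), (ATL, 23, Jo, Gamma, 24), (ATL, 23, Jo, Lyra, 24), (ATL, 23, Jo, Nova, 24), (ATL, 23, Jo, Zephyr, 24)}
π[cost, pname, sid]: project onto (cost, pname, sid) → {(24, Beta, 23), (24, Delta, 23), (24, Gamma, 23), (24, Lyra, 23), (24, Nova, 23), (24, Zephyr, 23)}
Selection pname != Beta: {(24, Delta, 23), (24, Gamma, 23), (24, Lyra, 23), (24, Nova, 23), (24, Zephyr, 23)}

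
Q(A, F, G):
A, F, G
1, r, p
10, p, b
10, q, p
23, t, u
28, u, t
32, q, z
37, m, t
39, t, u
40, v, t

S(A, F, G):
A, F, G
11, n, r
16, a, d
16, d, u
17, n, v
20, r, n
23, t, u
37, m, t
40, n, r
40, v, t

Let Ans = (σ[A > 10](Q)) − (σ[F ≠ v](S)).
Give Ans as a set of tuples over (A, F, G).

{(28, u, t), (32, q, z), (39, t, u), (40, v, t)}

σ[A > 10]: keep tuples satisfying A > 10 → {(23, t, u), (28, u, t), (32, q, z), (37, m, t), (39, t, u), (40, v, t)}
σ[F ≠ v]: keep tuples satisfying F ≠ v → {(11, n, r), (16, a, d), (16, d, u), (17, n, v), (20, r, n), (23, t, u), (37, m, t), (40, n, r)}
Difference: {(23, t, u), (28, u, t), (32, q, z), (37, m, t), (39, t, u), (40, v, t)} with {(11, n, r), (16, a, d), (16, d, u), (17, n, v), (20, r, n), (23, t, u), (37, m, t), (40, n, r)} → {(28, u, t), (32, q, z), (39, t, u), (40, v, t)}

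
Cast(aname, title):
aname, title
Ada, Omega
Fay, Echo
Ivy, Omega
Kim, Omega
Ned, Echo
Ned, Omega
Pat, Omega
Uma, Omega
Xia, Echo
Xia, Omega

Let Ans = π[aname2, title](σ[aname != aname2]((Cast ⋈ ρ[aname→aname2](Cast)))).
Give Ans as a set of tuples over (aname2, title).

{(Ada, Omega), (Fay, Echo), (Ivy, Omega), (Kim, Omega), (Ned, Echo), (Ned, Omega), (Pat, Omega), (Uma, Omega), (Xia, Echo), (Xia, Omega)}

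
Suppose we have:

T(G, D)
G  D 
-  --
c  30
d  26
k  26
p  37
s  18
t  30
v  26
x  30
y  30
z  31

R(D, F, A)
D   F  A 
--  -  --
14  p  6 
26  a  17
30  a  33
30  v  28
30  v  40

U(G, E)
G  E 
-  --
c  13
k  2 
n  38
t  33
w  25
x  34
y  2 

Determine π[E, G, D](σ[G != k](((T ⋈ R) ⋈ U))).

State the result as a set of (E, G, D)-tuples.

T ⋈ R (natural join on D): {(c, 30, a, 33), (c, 30, v, 28), (c, 30, v, 40), (d, 26, a, 17), (k, 26, a, 17), (t, 30, a, 33), (t, 30, v, 28), (t, 30, v, 40), (v, 26, a, 17), (x, 30, a, 33), (x, 30, v, 28), (x, 30, v, 40), (y, 30, a, 33), (y, 30, v, 28), (y, 30, v, 40)}
(T ⋈ R) ⋈ U (natural join on G): {(c, 30, a, 33, 13), (c, 30, v, 28, 13), (c, 30, v, 40, 13), (k, 26, a, 17, 2), (t, 30, a, 33, 33), (t, 30, v, 28, 33), (t, 30, v, 40, 33), (x, 30, a, 33, 34), (x, 30, v, 28, 34), (x, 30, v, 40, 34), (y, 30, a, 33, 2), (y, 30, v, 28, 2), (y, 30, v, 40, 2)}
Filtering on G != k leaves {(c, 30, a, 33, 13), (c, 30, v, 28, 13), (c, 30, v, 40, 13), (t, 30, a, 33, 33), (t, 30, v, 28, 33), (t, 30, v, 40, 33), (x, 30, a, 33, 34), (x, 30, v, 28, 34), (x, 30, v, 40, 34), (y, 30, a, 33, 2), (y, 30, v, 28, 2), (y, 30, v, 40, 2)}.
π[E, G, D]: project onto (E, G, D) (8 duplicate(s) eliminated) → {(13, c, 30), (2, y, 30), (33, t, 30), (34, x, 30)}

{(13, c, 30), (2, y, 30), (33, t, 30), (34, x, 30)}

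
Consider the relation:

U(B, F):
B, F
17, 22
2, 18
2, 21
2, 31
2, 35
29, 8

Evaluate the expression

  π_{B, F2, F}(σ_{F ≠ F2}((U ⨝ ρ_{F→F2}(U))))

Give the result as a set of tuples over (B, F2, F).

{(2, 18, 21), (2, 18, 31), (2, 18, 35), (2, 21, 18), (2, 21, 31), (2, 21, 35), (2, 31, 18), (2, 31, 21), (2, 31, 35), (2, 35, 18), (2, 35, 21), (2, 35, 31)}

ρ[F→F2]: schema becomes (B, F2); tuples unchanged.
Natural join on B: {(17, 22, 22), (2, 18, 18), (2, 18, 21), (2, 18, 31), (2, 18, 35), (2, 21, 18), (2, 21, 21), (2, 21, 31), (2, 21, 35), (2, 31, 18), (2, 31, 21), (2, 31, 31), (2, 31, 35), (2, 35, 18), (2, 35, 21), (2, 35, 31), (2, 35, 35), (29, 8, 8)}
Filtering on F ≠ F2 leaves {(2, 18, 21), (2, 18, 31), (2, 18, 35), (2, 21, 18), (2, 21, 31), (2, 21, 35), (2, 31, 18), (2, 31, 21), (2, 31, 35), (2, 35, 18), (2, 35, 21), (2, 35, 31)}.
π[B, F2, F]: project onto (B, F2, F) → {(2, 18, 21), (2, 18, 31), (2, 18, 35), (2, 21, 18), (2, 21, 31), (2, 21, 35), (2, 31, 18), (2, 31, 21), (2, 31, 35), (2, 35, 18), (2, 35, 21), (2, 35, 31)}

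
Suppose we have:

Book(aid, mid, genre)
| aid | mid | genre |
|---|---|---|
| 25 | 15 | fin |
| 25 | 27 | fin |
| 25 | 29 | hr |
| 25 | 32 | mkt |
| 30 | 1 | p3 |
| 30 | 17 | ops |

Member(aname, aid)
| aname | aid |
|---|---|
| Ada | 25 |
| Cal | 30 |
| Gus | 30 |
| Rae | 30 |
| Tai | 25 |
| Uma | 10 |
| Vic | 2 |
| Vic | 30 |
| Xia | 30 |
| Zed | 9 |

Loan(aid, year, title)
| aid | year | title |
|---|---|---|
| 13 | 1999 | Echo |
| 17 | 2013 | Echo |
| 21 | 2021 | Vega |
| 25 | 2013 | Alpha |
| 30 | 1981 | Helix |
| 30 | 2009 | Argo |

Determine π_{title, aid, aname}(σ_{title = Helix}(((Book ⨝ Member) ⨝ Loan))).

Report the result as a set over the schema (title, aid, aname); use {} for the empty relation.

Joining Book and Member on aid yields {(25, 15, fin, Ada), (25, 15, fin, Tai), (25, 27, fin, Ada), (25, 27, fin, Tai), (25, 29, hr, Ada), (25, 29, hr, Tai), (25, 32, mkt, Ada), (25, 32, mkt, Tai), (30, 1, p3, Cal), (30, 1, p3, Gus), (30, 1, p3, Rae), (30, 1, p3, Vic), (30, 1, p3, Xia), (30, 17, ops, Cal), (30, 17, ops, Gus), (30, 17, ops, Rae), (30, 17, ops, Vic), (30, 17, ops, Xia)}.
Joining (Book ⨝ Member) and Loan on aid yields {(25, 15, fin, Ada, 2013, Alpha), (25, 15, fin, Tai, 2013, Alpha), (25, 27, fin, Ada, 2013, Alpha), (25, 27, fin, Tai, 2013, Alpha), (25, 29, hr, Ada, 2013, Alpha), (25, 29, hr, Tai, 2013, Alpha), (25, 32, mkt, Ada, 2013, Alpha), (25, 32, mkt, Tai, 2013, Alpha), (30, 1, p3, Cal, 1981, Helix), (30, 1, p3, Cal, 2009, Argo), (30, 1, p3, Gus, 1981, Helix), (30, 1, p3, Gus, 2009, Argo), (30, 1, p3, Rae, 1981, Helix), (30, 1, p3, Rae, 2009, Argo), (30, 1, p3, Vic, 1981, Helix), (30, 1, p3, Vic, 2009, Argo), (30, 1, p3, Xia, 1981, Helix), (30, 1, p3, Xia, 2009, Argo), (30, 17, ops, Cal, 1981, Helix), (30, 17, ops, Cal, 2009, Argo), (30, 17, ops, Gus, 1981, Helix), (30, 17, ops, Gus, 2009, Argo), (30, 17, ops, Rae, 1981, Helix), (30, 17, ops, Rae, 2009, Argo), (30, 17, ops, Vic, 1981, Helix), (30, 17, ops, Vic, 2009, Argo), (30, 17, ops, Xia, 1981, Helix), (30, 17, ops, Xia, 2009, Argo)}.
Selection title = Helix: {(30, 1, p3, Cal, 1981, Helix), (30, 1, p3, Gus, 1981, Helix), (30, 1, p3, Rae, 1981, Helix), (30, 1, p3, Vic, 1981, Helix), (30, 1, p3, Xia, 1981, Helix), (30, 17, ops, Cal, 1981, Helix), (30, 17, ops, Gus, 1981, Helix), (30, 17, ops, Rae, 1981, Helix), (30, 17, ops, Vic, 1981, Helix), (30, 17, ops, Xia, 1981, Helix)}
Projecting to title, aid, aname (5 duplicate(s) eliminated): {(Helix, 30, Cal), (Helix, 30, Gus), (Helix, 30, Rae), (Helix, 30, Vic), (Helix, 30, Xia)}

{(Helix, 30, Cal), (Helix, 30, Gus), (Helix, 30, Rae), (Helix, 30, Vic), (Helix, 30, Xia)}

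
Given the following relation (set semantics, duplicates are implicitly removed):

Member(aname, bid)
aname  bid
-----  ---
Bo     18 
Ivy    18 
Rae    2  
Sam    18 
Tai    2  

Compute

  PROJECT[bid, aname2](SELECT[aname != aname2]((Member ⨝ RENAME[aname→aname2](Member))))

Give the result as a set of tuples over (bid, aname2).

ρ[aname→aname2]: schema becomes (aname2, bid); tuples unchanged.
Member ⋈ RENAME[aname→aname2](Member) (natural join on bid): {(Bo, 18, Bo), (Bo, 18, Ivy), (Bo, 18, Sam), (Ivy, 18, Bo), (Ivy, 18, Ivy), (Ivy, 18, Sam), (Rae, 2, Rae), (Rae, 2, Tai), (Sam, 18, Bo), (Sam, 18, Ivy), (Sam, 18, Sam), (Tai, 2, Rae), (Tai, 2, Tai)}
Selection aname != aname2: {(Bo, 18, Ivy), (Bo, 18, Sam), (Ivy, 18, Bo), (Ivy, 18, Sam), (Rae, 2, Tai), (Sam, 18, Bo), (Sam, 18, Ivy), (Tai, 2, Rae)}
π[bid, aname2]: project onto (bid, aname2) (3 duplicate(s) eliminated) → {(18, Bo), (18, Ivy), (18, Sam), (2, Rae), (2, Tai)}

{(18, Bo), (18, Ivy), (18, Sam), (2, Rae), (2, Tai)}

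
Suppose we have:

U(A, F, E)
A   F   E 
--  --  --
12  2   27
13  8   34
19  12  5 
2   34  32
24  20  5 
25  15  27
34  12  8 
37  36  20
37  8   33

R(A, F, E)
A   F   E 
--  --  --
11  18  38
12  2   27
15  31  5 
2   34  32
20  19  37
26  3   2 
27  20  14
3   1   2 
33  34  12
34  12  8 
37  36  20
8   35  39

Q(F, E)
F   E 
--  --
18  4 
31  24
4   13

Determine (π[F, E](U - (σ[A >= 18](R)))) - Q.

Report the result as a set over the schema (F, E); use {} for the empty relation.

Apply σ_{A >= 18}; surviving tuples: {(20, 19, 37), (26, 3, 2), (27, 20, 14), (33, 34, 12), (34, 12, 8), (37, 36, 20)}
Difference: {(12, 2, 27), (13, 8, 34), (19, 12, 5), (2, 34, 32), (24, 20, 5), (25, 15, 27), (34, 12, 8), (37, 36, 20), (37, 8, 33)} with {(20, 19, 37), (26, 3, 2), (27, 20, 14), (33, 34, 12), (34, 12, 8), (37, 36, 20)} → {(12, 2, 27), (13, 8, 34), (19, 12, 5), (2, 34, 32), (24, 20, 5), (25, 15, 27), (37, 8, 33)}
Keep only column(s) F, E: {(12, 5), (15, 27), (2, 27), (20, 5), (34, 32), (8, 33), (8, 34)}
Difference: {(12, 5), (15, 27), (2, 27), (20, 5), (34, 32), (8, 33), (8, 34)} with {(18, 4), (31, 24), (4, 13)} → {(12, 5), (15, 27), (2, 27), (20, 5), (34, 32), (8, 33), (8, 34)}

{(12, 5), (15, 27), (2, 27), (20, 5), (34, 32), (8, 33), (8, 34)}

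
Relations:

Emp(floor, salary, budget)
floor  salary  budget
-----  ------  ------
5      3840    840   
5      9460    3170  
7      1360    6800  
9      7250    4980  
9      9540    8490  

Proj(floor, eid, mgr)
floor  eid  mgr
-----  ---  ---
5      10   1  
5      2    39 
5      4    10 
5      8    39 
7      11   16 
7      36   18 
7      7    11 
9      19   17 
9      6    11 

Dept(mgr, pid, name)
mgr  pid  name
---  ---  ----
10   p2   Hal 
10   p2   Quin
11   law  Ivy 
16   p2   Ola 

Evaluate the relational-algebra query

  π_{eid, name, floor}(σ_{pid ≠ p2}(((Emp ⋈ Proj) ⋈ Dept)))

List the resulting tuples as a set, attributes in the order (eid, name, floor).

{(6, Ivy, 9), (7, Ivy, 7)}

Natural join on floor: {(5, 3840, 840, 10, 1), (5, 3840, 840, 2, 39), (5, 3840, 840, 4, 10), (5, 3840, 840, 8, 39), (5, 9460, 3170, 10, 1), (5, 9460, 3170, 2, 39), (5, 9460, 3170, 4, 10), (5, 9460, 3170, 8, 39), (7, 1360, 6800, 11, 16), (7, 1360, 6800, 36, 18), (7, 1360, 6800, 7, 11), (9, 7250, 4980, 19, 17), (9, 7250, 4980, 6, 11), (9, 9540, 8490, 19, 17), (9, 9540, 8490, 6, 11)}
Natural join on mgr: {(5, 3840, 840, 4, 10, p2, Hal), (5, 3840, 840, 4, 10, p2, Quin), (5, 9460, 3170, 4, 10, p2, Hal), (5, 9460, 3170, 4, 10, p2, Quin), (7, 1360, 6800, 11, 16, p2, Ola), (7, 1360, 6800, 7, 11, law, Ivy), (9, 7250, 4980, 6, 11, law, Ivy), (9, 9540, 8490, 6, 11, law, Ivy)}
Selection pid ≠ p2: {(7, 1360, 6800, 7, 11, law, Ivy), (9, 7250, 4980, 6, 11, law, Ivy), (9, 9540, 8490, 6, 11, law, Ivy)}
π_{eid, name, floor} gives {(6, Ivy, 9), (7, Ivy, 7)} (1 duplicate(s) eliminated).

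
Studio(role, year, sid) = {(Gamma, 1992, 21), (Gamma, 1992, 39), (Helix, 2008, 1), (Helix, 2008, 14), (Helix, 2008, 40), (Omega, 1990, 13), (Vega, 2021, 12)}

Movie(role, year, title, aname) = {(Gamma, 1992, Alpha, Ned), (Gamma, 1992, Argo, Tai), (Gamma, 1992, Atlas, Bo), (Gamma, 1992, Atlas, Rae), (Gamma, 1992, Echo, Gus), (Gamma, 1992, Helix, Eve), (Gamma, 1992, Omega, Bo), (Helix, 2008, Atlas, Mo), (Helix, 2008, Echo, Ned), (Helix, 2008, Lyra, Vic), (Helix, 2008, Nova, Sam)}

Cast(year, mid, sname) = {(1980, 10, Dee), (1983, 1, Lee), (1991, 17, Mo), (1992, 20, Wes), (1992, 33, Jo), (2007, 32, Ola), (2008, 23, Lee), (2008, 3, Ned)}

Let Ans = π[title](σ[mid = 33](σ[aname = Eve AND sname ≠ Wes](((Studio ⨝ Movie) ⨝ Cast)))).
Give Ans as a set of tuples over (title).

Joining Studio and Movie on role, year yields {(Gamma, 1992, 21, Alpha, Ned), (Gamma, 1992, 21, Argo, Tai), (Gamma, 1992, 21, Atlas, Bo), (Gamma, 1992, 21, Atlas, Rae), (Gamma, 1992, 21, Echo, Gus), (Gamma, 1992, 21, Helix, Eve), (Gamma, 1992, 21, Omega, Bo), (Gamma, 1992, 39, Alpha, Ned), (Gamma, 1992, 39, Argo, Tai), (Gamma, 1992, 39, Atlas, Bo), (Gamma, 1992, 39, Atlas, Rae), (Gamma, 1992, 39, Echo, Gus), (Gamma, 1992, 39, Helix, Eve), (Gamma, 1992, 39, Omega, Bo), (Helix, 2008, 1, Atlas, Mo), (Helix, 2008, 1, Echo, Ned), (Helix, 2008, 1, Lyra, Vic), (Helix, 2008, 1, Nova, Sam), (Helix, 2008, 14, Atlas, Mo), (Helix, 2008, 14, Echo, Ned), (Helix, 2008, 14, Lyra, Vic), (Helix, 2008, 14, Nova, Sam), (Helix, 2008, 40, Atlas, Mo), (Helix, 2008, 40, Echo, Ned), (Helix, 2008, 40, Lyra, Vic), (Helix, 2008, 40, Nova, Sam)}.
Joining (Studio ⨝ Movie) and Cast on year yields {(Gamma, 1992, 21, Alpha, Ned, 20, Wes), (Gamma, 1992, 21, Alpha, Ned, 33, Jo), (Gamma, 1992, 21, Argo, Tai, 20, Wes), (Gamma, 1992, 21, Argo, Tai, 33, Jo), (Gamma, 1992, 21, Atlas, Bo, 20, Wes), (Gamma, 1992, 21, Atlas, Bo, 33, Jo), (Gamma, 1992, 21, Atlas, Rae, 20, Wes), (Gamma, 1992, 21, Atlas, Rae, 33, Jo), (Gamma, 1992, 21, Echo, Gus, 20, Wes), (Gamma, 1992, 21, Echo, Gus, 33, Jo), (Gamma, 1992, 21, Helix, Eve, 20, Wes), (Gamma, 1992, 21, Helix, Eve, 33, Jo), (Gamma, 1992, 21, Omega, Bo, 20, Wes), (Gamma, 1992, 21, Omega, Bo, 33, Jo), (Gamma, 1992, 39, Alpha, Ned, 20, Wes), (Gamma, 1992, 39, Alpha, Ned, 33, Jo), (Gamma, 1992, 39, Argo, Tai, 20, Wes), (Gamma, 1992, 39, Argo, Tai, 33, Jo), (Gamma, 1992, 39, Atlas, Bo, 20, Wes), (Gamma, 1992, 39, Atlas, Bo, 33, Jo), (Gamma, 1992, 39, Atlas, Rae, 20, Wes), (Gamma, 1992, 39, Atlas, Rae, 33, Jo), (Gamma, 1992, 39, Echo, Gus, 20, Wes), (Gamma, 1992, 39, Echo, Gus, 33, Jo), (Gamma, 1992, 39, Helix, Eve, 20, Wes), (Gamma, 1992, 39, Helix, Eve, 33, Jo), (Gamma, 1992, 39, Omega, Bo, 20, Wes), (Gamma, 1992, 39, Omega, Bo, 33, Jo), (Helix, 2008, 1, Atlas, Mo, 23, Lee), (Helix, 2008, 1, Atlas, Mo, 3, Ned), (Helix, 2008, 1, Echo, Ned, 23, Lee), (Helix, 2008, 1, Echo, Ned, 3, Ned), (Helix, 2008, 1, Lyra, Vic, 23, Lee), (Helix, 2008, 1, Lyra, Vic, 3, Ned), (Helix, 2008, 1, Nova, Sam, 23, Lee), (Helix, 2008, 1, Nova, Sam, 3, Ned), (Helix, 2008, 14, Atlas, Mo, 23, Lee), (Helix, 2008, 14, Atlas, Mo, 3, Ned), (Helix, 2008, 14, Echo, Ned, 23, Lee), (Helix, 2008, 14, Echo, Ned, 3, Ned), (Helix, 2008, 14, Lyra, Vic, 23, Lee), (Helix, 2008, 14, Lyra, Vic, 3, Ned), (Helix, 2008, 14, Nova, Sam, 23, Lee), (Helix, 2008, 14, Nova, Sam, 3, Ned), (Helix, 2008, 40, Atlas, Mo, 23, Lee), (Helix, 2008, 40, Atlas, Mo, 3, Ned), (Helix, 2008, 40, Echo, Ned, 23, Lee), (Helix, 2008, 40, Echo, Ned, 3, Ned), (Helix, 2008, 40, Lyra, Vic, 23, Lee), (Helix, 2008, 40, Lyra, Vic, 3, Ned), (Helix, 2008, 40, Nova, Sam, 23, Lee), (Helix, 2008, 40, Nova, Sam, 3, Ned)}.
σ[aname = Eve AND sname ≠ Wes]: keep tuples satisfying aname = Eve AND sname ≠ Wes → {(Gamma, 1992, 21, Helix, Eve, 33, Jo), (Gamma, 1992, 39, Helix, Eve, 33, Jo)}
σ[mid = 33]: keep tuples satisfying mid = 33 → {(Gamma, 1992, 21, Helix, Eve, 33, Jo), (Gamma, 1992, 39, Helix, Eve, 33, Jo)}
π[title]: project onto (title) (1 duplicate(s) eliminated) → {Helix}

{Helix}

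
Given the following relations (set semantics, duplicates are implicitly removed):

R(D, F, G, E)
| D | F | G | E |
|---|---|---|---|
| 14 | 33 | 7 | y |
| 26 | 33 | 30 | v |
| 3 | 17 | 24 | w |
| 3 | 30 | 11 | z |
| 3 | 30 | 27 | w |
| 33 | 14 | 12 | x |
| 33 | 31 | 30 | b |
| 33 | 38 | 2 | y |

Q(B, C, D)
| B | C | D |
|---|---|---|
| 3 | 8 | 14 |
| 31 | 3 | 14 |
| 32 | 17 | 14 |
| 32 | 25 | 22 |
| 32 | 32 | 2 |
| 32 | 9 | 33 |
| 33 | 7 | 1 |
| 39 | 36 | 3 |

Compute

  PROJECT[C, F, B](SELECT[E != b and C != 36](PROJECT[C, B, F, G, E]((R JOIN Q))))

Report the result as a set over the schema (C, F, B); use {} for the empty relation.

{(17, 33, 32), (3, 33, 31), (8, 33, 3), (9, 14, 32), (9, 38, 32)}

R ⋈ Q (natural join on D): {(14, 33, 7, y, 3, 8), (14, 33, 7, y, 31, 3), (14, 33, 7, y, 32, 17), (3, 17, 24, w, 39, 36), (3, 30, 11, z, 39, 36), (3, 30, 27, w, 39, 36), (33, 14, 12, x, 32, 9), (33, 31, 30, b, 32, 9), (33, 38, 2, y, 32, 9)}
π_{C, B, F, G, E} gives {(17, 32, 33, 7, y), (3, 31, 33, 7, y), (36, 39, 17, 24, w), (36, 39, 30, 11, z), (36, 39, 30, 27, w), (8, 3, 33, 7, y), (9, 32, 14, 12, x), (9, 32, 31, 30, b), (9, 32, 38, 2, y)}.
Apply σ_{E != b and C != 36}; surviving tuples: {(17, 32, 33, 7, y), (3, 31, 33, 7, y), (8, 3, 33, 7, y), (9, 32, 14, 12, x), (9, 32, 38, 2, y)}
π_{C, F, B} gives {(17, 33, 32), (3, 33, 31), (8, 33, 3), (9, 14, 32), (9, 38, 32)}.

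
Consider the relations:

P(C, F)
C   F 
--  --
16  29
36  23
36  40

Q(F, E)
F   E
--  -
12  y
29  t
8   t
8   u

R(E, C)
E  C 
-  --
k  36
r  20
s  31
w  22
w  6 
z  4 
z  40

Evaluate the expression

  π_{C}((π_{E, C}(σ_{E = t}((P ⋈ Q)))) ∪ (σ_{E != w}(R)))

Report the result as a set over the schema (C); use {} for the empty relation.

Natural join on F: {(16, 29, t)}
Apply σ_{E = t}; surviving tuples: {(16, 29, t)}
Projecting to E, C: {(t, 16)}
Apply σ_{E != w}; surviving tuples: {(k, 36), (r, 20), (s, 31), (z, 4), (z, 40)}
Union: {(t, 16)} with {(k, 36), (r, 20), (s, 31), (z, 4), (z, 40)} → {(k, 36), (r, 20), (s, 31), (t, 16), (z, 4), (z, 40)}
Projecting to C: {16, 20, 31, 36, 4, 40}

{16, 20, 31, 36, 4, 40}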